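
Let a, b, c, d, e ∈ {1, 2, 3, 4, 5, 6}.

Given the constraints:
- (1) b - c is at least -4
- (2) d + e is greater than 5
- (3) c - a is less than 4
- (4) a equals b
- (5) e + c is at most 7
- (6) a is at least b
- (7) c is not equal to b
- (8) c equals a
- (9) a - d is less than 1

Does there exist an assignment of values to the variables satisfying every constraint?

From constraints 4 and 8, c = a = b, so c = b. But constraint 7 says c ≠ b. Contradiction.

Unsatisfiable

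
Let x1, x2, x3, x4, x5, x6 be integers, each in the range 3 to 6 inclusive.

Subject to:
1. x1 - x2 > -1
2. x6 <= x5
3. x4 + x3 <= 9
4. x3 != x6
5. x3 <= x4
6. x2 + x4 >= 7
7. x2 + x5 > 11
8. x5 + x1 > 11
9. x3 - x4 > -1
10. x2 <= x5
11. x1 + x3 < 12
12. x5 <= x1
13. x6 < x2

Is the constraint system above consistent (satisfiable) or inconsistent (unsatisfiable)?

The assignment x1 = 6, x2 = 6, x3 = 4, x4 = 4, x5 = 6, x6 = 5 works:
  constraint 1 holds since x1 - x2 = 0.
  constraint 3 holds since x4 + x3 = 8.
  constraint 6 holds since x2 + x4 = 10.
The rest check out directly.

Satisfiable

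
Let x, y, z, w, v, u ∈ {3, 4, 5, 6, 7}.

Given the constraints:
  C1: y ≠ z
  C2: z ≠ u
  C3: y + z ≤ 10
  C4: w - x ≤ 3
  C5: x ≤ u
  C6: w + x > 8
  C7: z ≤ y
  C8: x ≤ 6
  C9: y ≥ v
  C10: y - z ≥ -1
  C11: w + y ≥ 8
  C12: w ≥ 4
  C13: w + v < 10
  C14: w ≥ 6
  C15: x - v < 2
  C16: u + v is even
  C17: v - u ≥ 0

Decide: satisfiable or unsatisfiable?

The assignment x = 3, y = 5, z = 4, w = 6, v = 3, u = 3 works:
  constraint 3 holds since y + z = 9.
  constraint 4 holds since w - x = 3.
  constraint 6 holds since w + x = 9.
The rest check out directly.

Satisfiable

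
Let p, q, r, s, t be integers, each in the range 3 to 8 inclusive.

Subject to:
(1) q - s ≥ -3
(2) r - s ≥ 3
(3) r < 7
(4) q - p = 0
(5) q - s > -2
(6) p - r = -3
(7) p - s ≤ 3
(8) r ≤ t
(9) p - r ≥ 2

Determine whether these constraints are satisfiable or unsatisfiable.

Unsatisfiable

Constraints 2, 7, and 9 give s − p ≥ -3, p − r ≥ 2, r − s ≥ 3.
Adding all 3 inequalities: the left sides telescope to 0, and the right sides sum to (-3) + 2 + 3 = 2. So 0 ≥ 2, which is false.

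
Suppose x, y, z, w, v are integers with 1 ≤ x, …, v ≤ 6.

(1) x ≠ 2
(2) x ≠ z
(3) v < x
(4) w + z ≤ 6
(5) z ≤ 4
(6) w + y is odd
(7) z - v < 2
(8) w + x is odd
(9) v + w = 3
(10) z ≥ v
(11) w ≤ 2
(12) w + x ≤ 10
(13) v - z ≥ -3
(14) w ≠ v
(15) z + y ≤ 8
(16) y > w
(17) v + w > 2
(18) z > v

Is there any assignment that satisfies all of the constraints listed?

Take x = 5, y = 5, z = 2, w = 2, v = 1. Then constraint 4: w + z = 4; constraint 7: z - v = 1; constraint 9: v + w = 3, and every other listed constraint is also met.

Satisfiable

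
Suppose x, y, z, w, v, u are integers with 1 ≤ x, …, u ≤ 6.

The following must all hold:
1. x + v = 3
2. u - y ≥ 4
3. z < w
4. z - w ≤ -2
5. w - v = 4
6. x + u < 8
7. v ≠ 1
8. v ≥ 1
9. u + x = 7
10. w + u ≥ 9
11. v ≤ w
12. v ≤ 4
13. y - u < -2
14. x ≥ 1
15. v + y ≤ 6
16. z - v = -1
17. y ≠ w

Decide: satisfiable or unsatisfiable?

Satisfiable

Try x = 1, y = 2, z = 1, w = 6, v = 2, u = 6.
Check constraint 1: x + v = 3; constraint 2: u - y = 4; constraint 4: z - w = -5. The remaining constraints are straightforward to verify.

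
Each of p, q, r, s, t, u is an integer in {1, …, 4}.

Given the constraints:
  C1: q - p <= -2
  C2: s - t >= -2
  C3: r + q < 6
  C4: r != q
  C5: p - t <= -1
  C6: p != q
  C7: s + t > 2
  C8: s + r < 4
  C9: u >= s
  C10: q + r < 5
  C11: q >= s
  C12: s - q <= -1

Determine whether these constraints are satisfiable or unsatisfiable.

Unsatisfiable

Constraints 1, 2, 5, and 12 give p − q ≥ 2, q − s ≥ 1, s − t ≥ -2, t − p ≥ 1.
Adding all 4 inequalities: the left sides telescope to 0, and the right sides sum to 2 + 1 + (-2) + 1 = 2. So 0 ≥ 2, which is false.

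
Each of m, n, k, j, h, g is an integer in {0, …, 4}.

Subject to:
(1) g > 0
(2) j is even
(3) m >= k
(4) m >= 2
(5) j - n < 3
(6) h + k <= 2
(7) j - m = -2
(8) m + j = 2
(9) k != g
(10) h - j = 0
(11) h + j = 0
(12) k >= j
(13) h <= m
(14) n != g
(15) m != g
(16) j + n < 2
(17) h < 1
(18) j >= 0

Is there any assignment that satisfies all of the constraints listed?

Setting (m, n, k, j, h, g) = (2, 0, 2, 0, 0, 1) satisfies everything: constraint 5: j - n = 0; constraint 6: h + k = 2, and the others follow.

Satisfiable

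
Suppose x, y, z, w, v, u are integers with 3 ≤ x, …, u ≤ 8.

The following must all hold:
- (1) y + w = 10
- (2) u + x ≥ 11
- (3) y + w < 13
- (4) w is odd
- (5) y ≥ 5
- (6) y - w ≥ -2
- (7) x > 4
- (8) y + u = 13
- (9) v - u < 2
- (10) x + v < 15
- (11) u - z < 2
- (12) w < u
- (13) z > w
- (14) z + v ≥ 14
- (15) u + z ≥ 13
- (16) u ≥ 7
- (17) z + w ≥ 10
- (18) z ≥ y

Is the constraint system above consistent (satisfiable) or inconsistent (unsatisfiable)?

Try x = 5, y = 5, z = 7, w = 5, v = 8, u = 8.
Check constraint 1: y + w = 10; constraint 2: u + x = 13; constraint 3: y + w = 10. The remaining constraints are straightforward to verify.

Satisfiable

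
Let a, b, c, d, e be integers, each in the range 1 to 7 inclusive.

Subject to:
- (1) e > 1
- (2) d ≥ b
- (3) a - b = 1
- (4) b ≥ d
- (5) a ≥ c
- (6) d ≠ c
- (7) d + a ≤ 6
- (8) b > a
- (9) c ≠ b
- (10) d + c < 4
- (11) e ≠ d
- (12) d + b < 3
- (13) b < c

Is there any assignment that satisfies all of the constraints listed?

Unsatisfiable

Constraints 5, 8, and 13 give c ≤ a, a < b, b < c. Chaining: c ≤ a < b < c, which forces c < c — impossible.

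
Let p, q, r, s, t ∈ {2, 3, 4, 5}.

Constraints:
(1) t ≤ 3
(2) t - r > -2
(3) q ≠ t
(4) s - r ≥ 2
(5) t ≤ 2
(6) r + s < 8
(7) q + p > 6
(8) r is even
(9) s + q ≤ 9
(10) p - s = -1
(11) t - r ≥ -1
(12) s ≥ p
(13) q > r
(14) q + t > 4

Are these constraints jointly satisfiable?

Setting (p, q, r, s, t) = (4, 4, 2, 5, 2) satisfies everything: constraint 2: t - r = 0; constraint 4: s - r = 3; constraint 6: r + s = 7, and the others follow.

Satisfiable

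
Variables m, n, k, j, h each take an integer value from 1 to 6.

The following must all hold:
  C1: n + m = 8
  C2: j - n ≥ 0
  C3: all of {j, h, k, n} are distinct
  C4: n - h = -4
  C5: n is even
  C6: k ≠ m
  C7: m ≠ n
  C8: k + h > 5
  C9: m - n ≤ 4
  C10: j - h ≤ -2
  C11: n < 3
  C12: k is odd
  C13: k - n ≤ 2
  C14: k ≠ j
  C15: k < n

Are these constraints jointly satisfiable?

Take m = 6, n = 2, k = 1, j = 4, h = 6. Then constraint 1: n + m = 8; constraint 2: j - n = 2; constraint 4: n - h = -4, and every other listed constraint is also met.

Satisfiable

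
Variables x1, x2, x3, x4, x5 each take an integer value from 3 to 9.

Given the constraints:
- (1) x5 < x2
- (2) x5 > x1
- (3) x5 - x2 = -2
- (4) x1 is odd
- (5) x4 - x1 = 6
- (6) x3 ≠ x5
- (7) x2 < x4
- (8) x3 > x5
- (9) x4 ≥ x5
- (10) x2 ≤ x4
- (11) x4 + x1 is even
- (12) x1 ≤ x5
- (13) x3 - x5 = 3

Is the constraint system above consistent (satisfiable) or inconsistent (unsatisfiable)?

Satisfiable

The assignment x1 = 3, x2 = 8, x3 = 9, x4 = 9, x5 = 6 works:
  constraint 3 holds since x5 - x2 = -2.
  constraint 5 holds since x4 - x1 = 6.
The rest check out directly.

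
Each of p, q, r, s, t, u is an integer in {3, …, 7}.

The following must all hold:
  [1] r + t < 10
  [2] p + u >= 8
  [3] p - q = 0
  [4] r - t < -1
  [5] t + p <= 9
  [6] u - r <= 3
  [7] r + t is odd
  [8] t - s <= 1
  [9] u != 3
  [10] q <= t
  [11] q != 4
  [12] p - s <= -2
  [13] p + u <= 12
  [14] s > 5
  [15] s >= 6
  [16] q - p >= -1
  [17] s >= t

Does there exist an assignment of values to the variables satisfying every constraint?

Take p = 3, q = 3, r = 3, s = 7, t = 6, u = 6. Then constraint 1: r + t = 9; constraint 2: p + u = 9, and every other listed constraint is also met.

Satisfiable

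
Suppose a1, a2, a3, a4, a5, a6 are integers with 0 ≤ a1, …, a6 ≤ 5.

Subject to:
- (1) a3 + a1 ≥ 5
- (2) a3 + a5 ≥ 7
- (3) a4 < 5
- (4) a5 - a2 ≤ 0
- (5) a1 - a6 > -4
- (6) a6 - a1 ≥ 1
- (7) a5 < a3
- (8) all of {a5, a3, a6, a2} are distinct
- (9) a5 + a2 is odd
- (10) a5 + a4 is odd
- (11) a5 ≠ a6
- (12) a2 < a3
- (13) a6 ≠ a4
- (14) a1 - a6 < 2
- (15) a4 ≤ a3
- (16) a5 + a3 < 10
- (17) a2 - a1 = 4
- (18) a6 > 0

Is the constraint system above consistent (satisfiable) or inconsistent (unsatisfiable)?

Satisfiable

Setting (a1, a2, a3, a4, a5, a6) = (0, 4, 5, 0, 3, 1) satisfies everything: constraint 1: a3 + a1 = 5; constraint 2: a3 + a5 = 8; constraint 4: a5 - a2 = -1, and the others follow.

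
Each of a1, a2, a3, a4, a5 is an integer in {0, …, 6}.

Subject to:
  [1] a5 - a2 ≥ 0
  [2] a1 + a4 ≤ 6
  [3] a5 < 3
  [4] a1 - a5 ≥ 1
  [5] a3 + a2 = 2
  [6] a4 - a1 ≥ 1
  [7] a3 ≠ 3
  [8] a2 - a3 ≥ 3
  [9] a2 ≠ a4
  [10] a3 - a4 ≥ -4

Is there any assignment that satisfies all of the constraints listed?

Constraints 1, 4, 6, 8, and 10 give a4 − a1 ≥ 1, a1 − a5 ≥ 1, a5 − a2 ≥ 0, a2 − a3 ≥ 3, a3 − a4 ≥ -4.
Adding all 5 inequalities: the left sides telescope to 0, and the right sides sum to 1 + 1 + 0 + 3 + (-4) = 1. So 0 ≥ 1, which is false.

Unsatisfiable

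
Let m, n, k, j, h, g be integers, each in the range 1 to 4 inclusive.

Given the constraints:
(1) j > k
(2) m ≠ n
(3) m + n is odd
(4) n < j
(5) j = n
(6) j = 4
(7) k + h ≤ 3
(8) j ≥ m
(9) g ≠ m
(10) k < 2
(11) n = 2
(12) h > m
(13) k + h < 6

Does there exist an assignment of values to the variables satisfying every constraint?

Constraint 6 fixes j = 4 and constraint 11 fixes n = 2, but constraint 5 requires j = n. Since 4 ≠ 2, contradiction.

Unsatisfiable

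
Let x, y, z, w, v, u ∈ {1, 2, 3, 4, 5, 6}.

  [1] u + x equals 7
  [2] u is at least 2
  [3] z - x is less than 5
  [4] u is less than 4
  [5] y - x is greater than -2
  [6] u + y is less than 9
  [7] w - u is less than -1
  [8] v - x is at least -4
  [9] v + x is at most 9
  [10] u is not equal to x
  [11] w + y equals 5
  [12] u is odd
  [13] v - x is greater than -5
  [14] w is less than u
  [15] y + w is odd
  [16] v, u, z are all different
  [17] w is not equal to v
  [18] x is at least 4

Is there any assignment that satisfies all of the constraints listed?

One satisfying assignment is x = 4, y = 4, z = 6, w = 1, v = 2, u = 3.
For the less obvious constraints — constraint 1: u + x = 7; constraint 3: z - x = 2 — and the others hold by inspection.

Satisfiable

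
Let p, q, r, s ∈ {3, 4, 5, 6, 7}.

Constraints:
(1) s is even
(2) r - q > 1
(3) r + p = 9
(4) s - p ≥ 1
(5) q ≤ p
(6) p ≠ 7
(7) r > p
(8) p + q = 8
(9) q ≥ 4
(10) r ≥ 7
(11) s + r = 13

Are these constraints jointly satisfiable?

From constraint 10: r ≥ 7. From constraints 5 and 9: p ≥ q ≥ 4. Hence r + p ≥ 11. But constraint 3 requires r + p = 9, and 9 < 11. Contradiction.

Unsatisfiable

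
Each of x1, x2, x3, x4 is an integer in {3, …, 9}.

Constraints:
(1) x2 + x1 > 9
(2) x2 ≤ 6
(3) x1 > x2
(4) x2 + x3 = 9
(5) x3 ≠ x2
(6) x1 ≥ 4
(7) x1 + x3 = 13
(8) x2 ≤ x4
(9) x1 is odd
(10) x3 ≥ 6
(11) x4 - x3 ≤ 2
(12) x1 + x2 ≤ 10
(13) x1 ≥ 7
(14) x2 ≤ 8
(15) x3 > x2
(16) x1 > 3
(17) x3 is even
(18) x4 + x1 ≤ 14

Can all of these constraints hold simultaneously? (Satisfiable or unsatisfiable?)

Setting (x1, x2, x3, x4) = (7, 3, 6, 6) satisfies everything: constraint 1: x2 + x1 = 10; constraint 4: x2 + x3 = 9, and the others follow.

Satisfiable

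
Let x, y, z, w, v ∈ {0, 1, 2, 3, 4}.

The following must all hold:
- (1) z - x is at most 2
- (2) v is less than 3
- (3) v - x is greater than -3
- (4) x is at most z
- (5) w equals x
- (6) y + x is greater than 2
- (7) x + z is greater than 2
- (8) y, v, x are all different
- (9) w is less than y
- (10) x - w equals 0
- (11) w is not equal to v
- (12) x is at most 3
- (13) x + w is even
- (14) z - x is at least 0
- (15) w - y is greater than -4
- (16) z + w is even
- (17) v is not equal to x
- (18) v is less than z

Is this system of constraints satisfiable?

Try x = 1, y = 4, z = 3, w = 1, v = 0.
Check constraint 1: z - x = 2; constraint 3: v - x = -1. The remaining constraints are straightforward to verify.

Satisfiable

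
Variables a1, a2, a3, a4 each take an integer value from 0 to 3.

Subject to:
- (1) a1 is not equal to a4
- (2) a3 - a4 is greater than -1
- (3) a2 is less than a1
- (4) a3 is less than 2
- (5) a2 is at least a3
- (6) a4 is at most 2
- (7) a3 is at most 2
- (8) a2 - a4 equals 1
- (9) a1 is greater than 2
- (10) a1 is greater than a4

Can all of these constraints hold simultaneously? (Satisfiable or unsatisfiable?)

Take a1 = 3, a2 = 1, a3 = 1, a4 = 0. Then constraint 2: a3 - a4 = 1; constraint 3: a2 = 1, a1 = 3; constraint 8: a2 - a4 = 1, and every other listed constraint is also met.

Satisfiable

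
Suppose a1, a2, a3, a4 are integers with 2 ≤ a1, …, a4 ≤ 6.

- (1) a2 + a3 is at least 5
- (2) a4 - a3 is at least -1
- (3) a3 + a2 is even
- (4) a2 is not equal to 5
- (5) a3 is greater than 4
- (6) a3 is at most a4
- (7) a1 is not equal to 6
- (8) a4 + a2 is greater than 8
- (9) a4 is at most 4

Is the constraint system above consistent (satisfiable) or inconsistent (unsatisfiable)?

Unsatisfiable

From constraint 5: a3 ≥ 5. From constraints 6 and 9: a3 ≤ a4 and a4 ≤ 4, so a3 ≤ 4. But 4 < 5, so no value of a3 works.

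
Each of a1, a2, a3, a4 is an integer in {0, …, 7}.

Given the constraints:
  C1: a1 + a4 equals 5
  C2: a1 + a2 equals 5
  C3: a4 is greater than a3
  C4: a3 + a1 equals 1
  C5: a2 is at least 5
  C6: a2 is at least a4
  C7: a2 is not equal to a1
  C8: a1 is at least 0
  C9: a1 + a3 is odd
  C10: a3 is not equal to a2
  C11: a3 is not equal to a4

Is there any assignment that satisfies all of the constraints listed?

Satisfiable

The assignment a1 = 0, a2 = 5, a3 = 1, a4 = 5 works:
  constraint 1 holds since a1 + a4 = 5.
  constraint 2 holds since a1 + a2 = 5.
The rest check out directly.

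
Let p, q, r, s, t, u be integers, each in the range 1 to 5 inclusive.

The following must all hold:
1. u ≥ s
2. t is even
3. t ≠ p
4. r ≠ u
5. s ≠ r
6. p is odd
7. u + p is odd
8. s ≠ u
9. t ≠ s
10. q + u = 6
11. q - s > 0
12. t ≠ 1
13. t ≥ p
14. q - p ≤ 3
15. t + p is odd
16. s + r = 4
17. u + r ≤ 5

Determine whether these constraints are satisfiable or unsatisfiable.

Satisfiable

Take p = 3, q = 4, r = 3, s = 1, t = 4, u = 2. Then constraint 10: q + u = 6; constraint 11: q - s = 3; constraint 14: q - p = 1, and every other listed constraint is also met.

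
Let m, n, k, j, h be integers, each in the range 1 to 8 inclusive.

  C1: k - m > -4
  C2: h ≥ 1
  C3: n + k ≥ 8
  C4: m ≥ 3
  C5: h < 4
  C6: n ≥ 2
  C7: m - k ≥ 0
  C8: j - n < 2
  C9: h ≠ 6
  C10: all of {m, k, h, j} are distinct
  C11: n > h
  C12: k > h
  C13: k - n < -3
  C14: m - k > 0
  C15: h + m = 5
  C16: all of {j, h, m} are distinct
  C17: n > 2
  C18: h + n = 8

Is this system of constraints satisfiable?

One satisfying assignment is m = 4, n = 7, k = 2, j = 7, h = 1.
For the less obvious constraints — constraint 1: k - m = -2; constraint 3: n + k = 9 — and the others hold by inspection.

Satisfiable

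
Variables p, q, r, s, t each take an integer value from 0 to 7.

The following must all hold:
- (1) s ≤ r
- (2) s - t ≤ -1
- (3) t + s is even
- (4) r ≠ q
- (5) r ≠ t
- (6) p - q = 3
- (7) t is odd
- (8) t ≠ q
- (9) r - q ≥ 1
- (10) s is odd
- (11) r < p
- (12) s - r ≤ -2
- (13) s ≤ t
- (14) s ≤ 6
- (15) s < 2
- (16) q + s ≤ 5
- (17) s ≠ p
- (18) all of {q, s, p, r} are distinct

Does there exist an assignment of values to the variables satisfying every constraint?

The assignment p = 7, q = 4, r = 6, s = 1, t = 5 works:
  constraint 2 holds since s - t = -4.
  constraint 6 holds since p - q = 3.
  constraint 9 holds since r - q = 2.
The rest check out directly.

Satisfiable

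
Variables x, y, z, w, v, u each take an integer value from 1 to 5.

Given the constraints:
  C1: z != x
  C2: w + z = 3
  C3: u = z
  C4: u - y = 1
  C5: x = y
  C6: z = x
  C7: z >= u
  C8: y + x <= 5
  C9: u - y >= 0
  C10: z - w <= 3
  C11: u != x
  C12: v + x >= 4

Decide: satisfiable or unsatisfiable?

Unsatisfiable

From constraints 3 and 6, u = z = x, so u = x. But constraint 11 says u ≠ x. Contradiction.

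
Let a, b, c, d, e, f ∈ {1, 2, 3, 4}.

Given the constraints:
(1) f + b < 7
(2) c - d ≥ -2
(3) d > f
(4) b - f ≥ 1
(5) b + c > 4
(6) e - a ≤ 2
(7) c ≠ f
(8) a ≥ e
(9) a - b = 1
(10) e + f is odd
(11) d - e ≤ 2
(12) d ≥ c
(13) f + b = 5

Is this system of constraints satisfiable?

Satisfiable

One satisfying assignment is a = 4, b = 3, c = 3, d = 4, e = 3, f = 2.
For the less obvious constraints — constraint 1: f + b = 5; constraint 2: c - d = -1 — and the others hold by inspection.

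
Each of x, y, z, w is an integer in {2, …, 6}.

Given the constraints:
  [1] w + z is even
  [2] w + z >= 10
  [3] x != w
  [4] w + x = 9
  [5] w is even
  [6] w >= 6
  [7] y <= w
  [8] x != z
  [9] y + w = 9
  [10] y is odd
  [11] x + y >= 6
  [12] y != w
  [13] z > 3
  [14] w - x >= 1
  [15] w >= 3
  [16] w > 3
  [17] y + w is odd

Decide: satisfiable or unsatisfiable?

Satisfiable

Setting (x, y, z, w) = (3, 3, 4, 6) satisfies everything: constraint 2: w + z = 10; constraint 4: w + x = 9; constraint 9: y + w = 9, and the others follow.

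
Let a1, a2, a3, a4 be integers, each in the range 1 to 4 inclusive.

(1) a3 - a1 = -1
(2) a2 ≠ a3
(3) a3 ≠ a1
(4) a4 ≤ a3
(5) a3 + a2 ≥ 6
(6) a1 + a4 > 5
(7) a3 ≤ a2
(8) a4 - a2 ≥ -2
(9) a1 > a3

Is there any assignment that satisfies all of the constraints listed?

The assignment a1 = 4, a2 = 4, a3 = 3, a4 = 2 works:
  constraint 1 holds since a3 - a1 = -1.
  constraint 5 holds since a3 + a2 = 7.
  constraint 6 holds since a1 + a4 = 6.
The rest check out directly.

Satisfiable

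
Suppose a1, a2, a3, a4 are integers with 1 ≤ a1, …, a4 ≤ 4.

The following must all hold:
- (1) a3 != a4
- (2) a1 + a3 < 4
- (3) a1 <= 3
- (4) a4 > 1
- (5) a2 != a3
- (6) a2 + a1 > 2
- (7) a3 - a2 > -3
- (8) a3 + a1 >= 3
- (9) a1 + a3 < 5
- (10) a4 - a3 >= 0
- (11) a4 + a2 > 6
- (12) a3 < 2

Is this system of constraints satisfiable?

Try a1 = 2, a2 = 3, a3 = 1, a4 = 4.
Check constraint 2: a1 + a3 = 3; constraint 6: a2 + a1 = 5. The remaining constraints are straightforward to verify.

Satisfiable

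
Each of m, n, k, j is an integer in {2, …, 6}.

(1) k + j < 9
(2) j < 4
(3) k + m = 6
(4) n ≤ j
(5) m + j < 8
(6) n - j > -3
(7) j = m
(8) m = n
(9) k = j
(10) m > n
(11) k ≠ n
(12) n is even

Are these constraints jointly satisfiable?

From constraints 7, 8, and 9, k = j = m = n, so k = n. But constraint 11 says k ≠ n. Contradiction.

Unsatisfiable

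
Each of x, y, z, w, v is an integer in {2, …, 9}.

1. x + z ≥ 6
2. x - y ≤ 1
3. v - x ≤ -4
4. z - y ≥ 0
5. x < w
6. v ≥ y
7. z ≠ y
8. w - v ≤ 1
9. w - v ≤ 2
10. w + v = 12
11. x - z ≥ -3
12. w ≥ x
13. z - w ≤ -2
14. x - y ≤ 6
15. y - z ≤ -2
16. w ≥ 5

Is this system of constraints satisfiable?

Constraints 3, 8, 13, 14, and 15 give z − y ≥ 2, y − x ≥ -6, x − v ≥ 4, v − w ≥ -1, w − z ≥ 2.
Adding all 5 inequalities: the left sides telescope to 0, and the right sides sum to 2 + (-6) + 4 + (-1) + 2 = 1. So 0 ≥ 1, which is false.

Unsatisfiable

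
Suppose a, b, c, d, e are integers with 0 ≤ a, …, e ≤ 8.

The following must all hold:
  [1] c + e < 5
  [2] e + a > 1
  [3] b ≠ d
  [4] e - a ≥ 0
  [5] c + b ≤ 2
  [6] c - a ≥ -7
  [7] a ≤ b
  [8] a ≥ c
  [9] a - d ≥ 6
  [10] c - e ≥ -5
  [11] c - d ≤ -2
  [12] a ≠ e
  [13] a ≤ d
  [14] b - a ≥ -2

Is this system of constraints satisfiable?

Constraints 6, 9, and 11 give d − c ≥ 2, c − a ≥ -7, a − d ≥ 6.
Adding all 3 inequalities: the left sides telescope to 0, and the right sides sum to 2 + (-7) + 6 = 1. So 0 ≥ 1, which is false.

Unsatisfiable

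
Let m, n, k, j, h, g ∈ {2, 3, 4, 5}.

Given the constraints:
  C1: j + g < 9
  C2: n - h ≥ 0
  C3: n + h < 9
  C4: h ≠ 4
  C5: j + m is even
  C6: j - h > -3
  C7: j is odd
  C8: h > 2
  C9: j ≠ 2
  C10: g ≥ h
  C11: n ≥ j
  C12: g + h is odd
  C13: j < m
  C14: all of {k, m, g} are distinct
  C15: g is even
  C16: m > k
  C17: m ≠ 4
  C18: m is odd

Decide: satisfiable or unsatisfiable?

Satisfiable

Take m = 5, n = 5, k = 3, j = 3, h = 3, g = 4. Then constraint 1: j + g = 7; constraint 2: n - h = 2, and every other listed constraint is also met.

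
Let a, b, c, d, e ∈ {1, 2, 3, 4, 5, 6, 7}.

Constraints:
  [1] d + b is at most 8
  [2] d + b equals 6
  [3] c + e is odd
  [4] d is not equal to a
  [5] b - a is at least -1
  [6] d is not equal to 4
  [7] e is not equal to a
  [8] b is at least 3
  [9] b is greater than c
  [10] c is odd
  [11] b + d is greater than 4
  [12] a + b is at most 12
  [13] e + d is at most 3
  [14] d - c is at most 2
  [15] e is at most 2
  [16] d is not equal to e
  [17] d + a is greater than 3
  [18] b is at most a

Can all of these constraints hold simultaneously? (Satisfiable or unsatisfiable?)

Satisfiable

Take a = 5, b = 5, c = 1, d = 1, e = 2. Then constraint 1: d + b = 6; constraint 2: d + b = 6; constraint 5: b - a = 0, and every other listed constraint is also met.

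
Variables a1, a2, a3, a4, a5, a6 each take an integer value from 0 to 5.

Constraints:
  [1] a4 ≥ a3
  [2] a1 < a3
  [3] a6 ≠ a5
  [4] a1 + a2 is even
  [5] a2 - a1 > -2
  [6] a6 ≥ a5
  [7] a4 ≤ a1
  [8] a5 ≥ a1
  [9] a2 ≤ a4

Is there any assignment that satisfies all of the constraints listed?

Unsatisfiable

Constraints 1, 2, and 7 give a4 ≤ a1, a1 < a3, a3 ≤ a4. Chaining: a4 ≤ a1 < a3 ≤ a4, which forces a4 < a4 — impossible.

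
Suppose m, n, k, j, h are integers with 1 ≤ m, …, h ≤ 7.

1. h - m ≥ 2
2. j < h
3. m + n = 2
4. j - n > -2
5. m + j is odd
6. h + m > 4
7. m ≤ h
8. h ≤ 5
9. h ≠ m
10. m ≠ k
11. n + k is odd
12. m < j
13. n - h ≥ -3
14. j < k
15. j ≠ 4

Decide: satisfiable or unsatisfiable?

Setting (m, n, k, j, h) = (1, 1, 4, 2, 4) satisfies everything: constraint 1: h - m = 3; constraint 3: m + n = 2; constraint 4: j - n = 1, and the others follow.

Satisfiable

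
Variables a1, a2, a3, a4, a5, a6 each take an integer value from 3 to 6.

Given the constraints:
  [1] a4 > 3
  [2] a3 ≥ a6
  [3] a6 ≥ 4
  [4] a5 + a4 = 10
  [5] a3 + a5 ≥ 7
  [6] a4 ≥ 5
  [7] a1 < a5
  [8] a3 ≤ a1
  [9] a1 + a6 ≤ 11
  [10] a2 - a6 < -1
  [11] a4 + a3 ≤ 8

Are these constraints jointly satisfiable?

From constraint 6: a4 ≥ 5. From constraints 2 and 3: a3 ≥ a6 ≥ 4. Hence a4 + a3 ≥ 9. But constraint 11 requires a4 + a3 ≤ 8, and 8 < 9. Contradiction.

Unsatisfiable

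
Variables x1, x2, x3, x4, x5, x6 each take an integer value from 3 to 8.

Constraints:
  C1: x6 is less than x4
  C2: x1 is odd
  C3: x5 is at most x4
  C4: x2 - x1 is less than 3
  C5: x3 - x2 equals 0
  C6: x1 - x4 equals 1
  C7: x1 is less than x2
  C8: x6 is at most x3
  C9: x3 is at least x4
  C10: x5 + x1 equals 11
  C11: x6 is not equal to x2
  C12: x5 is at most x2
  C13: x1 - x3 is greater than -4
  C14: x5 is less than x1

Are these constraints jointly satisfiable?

One satisfying assignment is x1 = 7, x2 = 8, x3 = 8, x4 = 6, x5 = 4, x6 = 4.
For the less obvious constraints — constraint 4: x2 - x1 = 1; constraint 5: x3 - x2 = 0 — and the others hold by inspection.

Satisfiable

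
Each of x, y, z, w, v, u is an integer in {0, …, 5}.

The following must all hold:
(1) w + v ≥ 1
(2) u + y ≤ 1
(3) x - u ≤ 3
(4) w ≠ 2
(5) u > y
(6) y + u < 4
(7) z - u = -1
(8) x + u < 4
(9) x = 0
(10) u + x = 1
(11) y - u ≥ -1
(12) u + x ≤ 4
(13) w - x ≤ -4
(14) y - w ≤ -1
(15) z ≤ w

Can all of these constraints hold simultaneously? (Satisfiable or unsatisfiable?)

Constraints 3, 11, 13, and 14 give y − u ≥ -1, u − x ≥ -3, x − w ≥ 4, w − y ≥ 1.
Adding all 4 inequalities: the left sides telescope to 0, and the right sides sum to (-1) + (-3) + 4 + 1 = 1. So 0 ≥ 1, which is false.

Unsatisfiable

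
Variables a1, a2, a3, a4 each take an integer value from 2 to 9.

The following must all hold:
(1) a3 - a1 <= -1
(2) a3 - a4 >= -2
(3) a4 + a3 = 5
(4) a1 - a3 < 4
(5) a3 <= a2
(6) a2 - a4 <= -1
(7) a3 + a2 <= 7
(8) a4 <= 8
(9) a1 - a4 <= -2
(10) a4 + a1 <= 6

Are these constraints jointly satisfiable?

Constraints 1, 2, and 9 give a3 − a4 ≥ -2, a4 − a1 ≥ 2, a1 − a3 ≥ 1.
Adding all 3 inequalities: the left sides telescope to 0, and the right sides sum to (-2) + 2 + 1 = 1. So 0 ≥ 1, which is false.

Unsatisfiable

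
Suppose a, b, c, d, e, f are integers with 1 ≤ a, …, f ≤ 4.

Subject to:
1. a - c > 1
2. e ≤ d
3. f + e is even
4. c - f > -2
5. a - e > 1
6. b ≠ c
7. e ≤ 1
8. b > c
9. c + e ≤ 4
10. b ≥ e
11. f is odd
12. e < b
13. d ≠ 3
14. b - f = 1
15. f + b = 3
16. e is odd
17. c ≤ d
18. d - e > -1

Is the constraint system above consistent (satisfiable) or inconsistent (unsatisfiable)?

Try a = 3, b = 2, c = 1, d = 2, e = 1, f = 1.
Check constraint 1: a - c = 2; constraint 4: c - f = 0. The remaining constraints are straightforward to verify.

Satisfiable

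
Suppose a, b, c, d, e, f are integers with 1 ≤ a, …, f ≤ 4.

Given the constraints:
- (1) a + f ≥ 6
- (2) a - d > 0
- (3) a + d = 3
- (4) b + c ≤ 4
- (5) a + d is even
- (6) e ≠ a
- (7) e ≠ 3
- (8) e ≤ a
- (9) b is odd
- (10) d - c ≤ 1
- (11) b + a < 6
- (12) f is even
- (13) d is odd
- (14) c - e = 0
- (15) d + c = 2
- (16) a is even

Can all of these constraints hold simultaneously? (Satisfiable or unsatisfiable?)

Unsatisfiable

Constraint 16 makes a even and constraint 13 makes d odd, so a + d must be odd. Constraint 5 says a + d is even — contradiction.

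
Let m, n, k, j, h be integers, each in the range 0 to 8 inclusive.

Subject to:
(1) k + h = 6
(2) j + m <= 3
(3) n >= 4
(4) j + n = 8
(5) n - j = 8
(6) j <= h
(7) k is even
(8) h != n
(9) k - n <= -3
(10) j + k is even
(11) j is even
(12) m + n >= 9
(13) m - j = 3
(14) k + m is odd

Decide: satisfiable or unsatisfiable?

Take m = 3, n = 8, k = 4, j = 0, h = 2. Then constraint 1: k + h = 6; constraint 2: j + m = 3, and every other listed constraint is also met.

Satisfiable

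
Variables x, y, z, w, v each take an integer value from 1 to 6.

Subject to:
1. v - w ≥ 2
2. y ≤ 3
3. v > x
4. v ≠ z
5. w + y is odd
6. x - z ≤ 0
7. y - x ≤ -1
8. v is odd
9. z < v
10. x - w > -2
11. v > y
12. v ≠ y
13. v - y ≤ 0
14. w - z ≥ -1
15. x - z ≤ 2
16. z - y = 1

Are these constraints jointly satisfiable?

Unsatisfiable

Constraints 1, 6, 7, 13, and 14 give x − y ≥ 1, y − v ≥ 0, v − w ≥ 2, w − z ≥ -1, z − x ≥ 0.
Adding all 5 inequalities: the left sides telescope to 0, and the right sides sum to 1 + 0 + 2 + (-1) + 0 = 2. So 0 ≥ 2, which is false.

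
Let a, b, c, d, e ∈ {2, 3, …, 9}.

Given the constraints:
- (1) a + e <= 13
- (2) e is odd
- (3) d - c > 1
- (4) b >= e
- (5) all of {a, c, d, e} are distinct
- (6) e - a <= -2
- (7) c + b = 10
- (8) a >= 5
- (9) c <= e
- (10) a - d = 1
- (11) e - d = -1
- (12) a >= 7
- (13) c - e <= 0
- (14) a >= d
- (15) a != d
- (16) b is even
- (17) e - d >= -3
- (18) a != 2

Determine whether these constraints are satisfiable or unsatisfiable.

The assignment a = 7, b = 8, c = 2, d = 6, e = 5 works:
  constraint 1 holds since a + e = 12.
  constraint 3 holds since d - c = 4.
The rest check out directly.

Satisfiable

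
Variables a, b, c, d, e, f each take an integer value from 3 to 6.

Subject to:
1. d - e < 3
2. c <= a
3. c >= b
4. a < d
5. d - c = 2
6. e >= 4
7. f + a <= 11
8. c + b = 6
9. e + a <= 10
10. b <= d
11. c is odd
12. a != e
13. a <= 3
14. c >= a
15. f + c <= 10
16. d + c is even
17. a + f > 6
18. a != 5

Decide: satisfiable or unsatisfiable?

One satisfying assignment is a = 3, b = 3, c = 3, d = 5, e = 4, f = 6.
For the less obvious constraints — constraint 1: d - e = 1; constraint 5: d - c = 2 — and the others hold by inspection.

Satisfiable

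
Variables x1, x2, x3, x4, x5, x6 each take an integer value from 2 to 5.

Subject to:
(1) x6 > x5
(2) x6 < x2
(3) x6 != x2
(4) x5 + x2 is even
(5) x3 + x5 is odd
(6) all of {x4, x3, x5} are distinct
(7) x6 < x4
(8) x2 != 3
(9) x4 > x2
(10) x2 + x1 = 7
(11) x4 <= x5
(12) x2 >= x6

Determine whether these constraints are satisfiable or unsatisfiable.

Unsatisfiable

Constraints 1, 2, 9, and 11 give x4 ≤ x5, x5 < x6, x6 < x2, x2 < x4. Chaining: x4 ≤ x5 < x6 < x2 < x4, which forces x4 < x4 — impossible.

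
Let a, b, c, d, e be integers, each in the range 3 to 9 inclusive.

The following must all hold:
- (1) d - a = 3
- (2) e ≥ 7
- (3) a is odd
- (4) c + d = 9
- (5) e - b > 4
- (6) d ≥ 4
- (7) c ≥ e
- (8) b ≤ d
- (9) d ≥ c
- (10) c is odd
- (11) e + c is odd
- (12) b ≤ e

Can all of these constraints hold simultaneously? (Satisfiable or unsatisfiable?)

Unsatisfiable

From constraints 2 and 7: c ≥ e ≥ 7. From constraint 6: d ≥ 4. Hence c + d ≥ 11. But constraint 4 requires c + d = 9, and 9 < 11. Contradiction.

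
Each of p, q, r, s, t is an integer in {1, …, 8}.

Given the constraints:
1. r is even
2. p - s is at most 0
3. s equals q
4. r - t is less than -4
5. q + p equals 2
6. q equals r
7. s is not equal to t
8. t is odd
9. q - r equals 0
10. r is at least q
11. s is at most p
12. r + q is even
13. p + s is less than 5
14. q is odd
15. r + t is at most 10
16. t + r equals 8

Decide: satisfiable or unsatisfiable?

Constraint 1 makes r even and constraint 14 makes q odd, so r + q must be odd. Constraint 12 says r + q is even — contradiction.

Unsatisfiable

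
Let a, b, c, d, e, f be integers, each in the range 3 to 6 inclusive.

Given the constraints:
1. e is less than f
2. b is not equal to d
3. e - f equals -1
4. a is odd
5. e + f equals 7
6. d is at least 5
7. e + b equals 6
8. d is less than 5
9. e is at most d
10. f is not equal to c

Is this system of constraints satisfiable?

Unsatisfiable

From constraint 6: d ≥ 5. From constraint 8: d ≤ 4. But 4 < 5, so no value of d works.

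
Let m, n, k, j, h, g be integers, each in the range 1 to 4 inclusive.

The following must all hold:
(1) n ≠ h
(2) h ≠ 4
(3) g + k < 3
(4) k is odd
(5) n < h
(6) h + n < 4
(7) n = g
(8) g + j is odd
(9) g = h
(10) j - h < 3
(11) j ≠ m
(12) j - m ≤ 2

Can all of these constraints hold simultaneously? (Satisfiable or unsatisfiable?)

From constraints 7 and 9, n = g = h, so n = h. But constraint 1 says n ≠ h. Contradiction.

Unsatisfiable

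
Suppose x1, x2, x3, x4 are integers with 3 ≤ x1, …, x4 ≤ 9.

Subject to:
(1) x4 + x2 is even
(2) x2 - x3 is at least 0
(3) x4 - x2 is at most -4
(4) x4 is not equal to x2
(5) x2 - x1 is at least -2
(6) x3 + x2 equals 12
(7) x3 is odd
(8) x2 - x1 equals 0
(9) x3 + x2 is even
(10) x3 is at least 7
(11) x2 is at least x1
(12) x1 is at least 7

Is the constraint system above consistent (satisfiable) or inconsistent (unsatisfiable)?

Unsatisfiable

From constraint 10: x3 ≥ 7. From constraints 11 and 12: x2 ≥ x1 ≥ 7. Hence x3 + x2 ≥ 14. But constraint 6 requires x3 + x2 = 12, and 12 < 14. Contradiction.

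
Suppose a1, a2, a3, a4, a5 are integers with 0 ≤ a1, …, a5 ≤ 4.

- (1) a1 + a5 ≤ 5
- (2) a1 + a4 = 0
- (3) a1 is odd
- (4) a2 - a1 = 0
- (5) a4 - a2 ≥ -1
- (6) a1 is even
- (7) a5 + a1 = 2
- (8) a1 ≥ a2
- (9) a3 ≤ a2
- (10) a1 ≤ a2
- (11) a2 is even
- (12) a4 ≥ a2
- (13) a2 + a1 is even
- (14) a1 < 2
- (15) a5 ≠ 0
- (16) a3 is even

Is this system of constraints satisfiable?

Unsatisfiable

Constraint 11 makes a2 even and constraint 3 makes a1 odd, so a2 + a1 must be odd. Constraint 13 says a2 + a1 is even — contradiction.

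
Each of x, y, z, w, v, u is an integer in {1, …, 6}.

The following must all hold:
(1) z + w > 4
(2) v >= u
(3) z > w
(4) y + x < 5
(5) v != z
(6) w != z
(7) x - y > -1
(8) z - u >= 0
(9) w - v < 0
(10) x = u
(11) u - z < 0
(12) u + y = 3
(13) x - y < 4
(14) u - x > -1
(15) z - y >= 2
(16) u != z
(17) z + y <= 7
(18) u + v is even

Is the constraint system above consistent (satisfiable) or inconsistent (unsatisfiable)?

Satisfiable

One satisfying assignment is x = 2, y = 1, z = 5, w = 1, v = 2, u = 2.
For the less obvious constraints — constraint 1: z + w = 6; constraint 4: y + x = 3; constraint 7: x - y = 1 — and the others hold by inspection.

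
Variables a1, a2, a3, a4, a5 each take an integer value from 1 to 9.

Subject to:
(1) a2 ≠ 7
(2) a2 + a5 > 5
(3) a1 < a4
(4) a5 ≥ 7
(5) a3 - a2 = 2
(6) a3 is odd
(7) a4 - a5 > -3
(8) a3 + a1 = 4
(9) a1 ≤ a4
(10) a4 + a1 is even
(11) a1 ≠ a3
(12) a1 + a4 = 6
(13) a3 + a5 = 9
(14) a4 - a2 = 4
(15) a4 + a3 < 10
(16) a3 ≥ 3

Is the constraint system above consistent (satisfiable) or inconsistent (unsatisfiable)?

From constraint 16: a3 ≥ 3. From constraint 4: a5 ≥ 7. Hence a3 + a5 ≥ 10. But constraint 13 requires a3 + a5 = 9, and 9 < 10. Contradiction.

Unsatisfiable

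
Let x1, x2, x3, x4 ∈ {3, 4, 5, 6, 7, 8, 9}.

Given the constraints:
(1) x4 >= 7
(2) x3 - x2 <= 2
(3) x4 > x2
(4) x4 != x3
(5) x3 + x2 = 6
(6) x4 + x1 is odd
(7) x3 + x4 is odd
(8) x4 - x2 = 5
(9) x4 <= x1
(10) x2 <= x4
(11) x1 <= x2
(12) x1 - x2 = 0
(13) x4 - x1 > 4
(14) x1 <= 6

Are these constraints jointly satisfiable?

Unsatisfiable

From constraints 1 and 9: x1 ≥ x4 and x4 ≥ 7, so x1 ≥ 7. From constraint 14: x1 ≤ 6. But 6 < 7, so no value of x1 works.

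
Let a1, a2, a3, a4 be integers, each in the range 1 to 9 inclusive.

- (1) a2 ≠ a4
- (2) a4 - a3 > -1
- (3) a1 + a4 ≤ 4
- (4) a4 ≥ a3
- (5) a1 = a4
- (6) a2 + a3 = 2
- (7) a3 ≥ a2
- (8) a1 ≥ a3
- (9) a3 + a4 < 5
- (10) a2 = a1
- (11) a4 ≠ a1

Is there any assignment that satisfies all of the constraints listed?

Unsatisfiable

From constraints 5 and 10, a2 = a1 = a4, so a2 = a4. But constraint 1 says a2 ≠ a4. Contradiction.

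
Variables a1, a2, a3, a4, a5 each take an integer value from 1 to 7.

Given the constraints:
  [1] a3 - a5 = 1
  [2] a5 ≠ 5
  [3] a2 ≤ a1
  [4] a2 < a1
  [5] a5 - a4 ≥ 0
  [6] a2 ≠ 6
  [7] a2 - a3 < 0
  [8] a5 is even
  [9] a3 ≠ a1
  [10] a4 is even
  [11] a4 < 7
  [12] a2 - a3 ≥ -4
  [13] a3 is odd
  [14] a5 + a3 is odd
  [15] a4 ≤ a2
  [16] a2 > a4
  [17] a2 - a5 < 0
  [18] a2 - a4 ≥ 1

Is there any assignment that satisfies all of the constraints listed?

Satisfiable

Setting (a1, a2, a3, a4, a5) = (6, 5, 7, 4, 6) satisfies everything: constraint 1: a3 - a5 = 1; constraint 5: a5 - a4 = 2, and the others follow.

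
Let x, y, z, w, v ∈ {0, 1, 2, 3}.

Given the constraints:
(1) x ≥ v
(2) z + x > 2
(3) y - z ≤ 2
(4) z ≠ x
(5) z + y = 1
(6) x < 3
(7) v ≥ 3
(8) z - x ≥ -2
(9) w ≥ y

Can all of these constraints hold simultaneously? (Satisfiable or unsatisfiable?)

Unsatisfiable

From constraints 1 and 7: x ≥ v and v ≥ 3, so x ≥ 3. From constraint 6: x ≤ 2. But 2 < 3, so no value of x works.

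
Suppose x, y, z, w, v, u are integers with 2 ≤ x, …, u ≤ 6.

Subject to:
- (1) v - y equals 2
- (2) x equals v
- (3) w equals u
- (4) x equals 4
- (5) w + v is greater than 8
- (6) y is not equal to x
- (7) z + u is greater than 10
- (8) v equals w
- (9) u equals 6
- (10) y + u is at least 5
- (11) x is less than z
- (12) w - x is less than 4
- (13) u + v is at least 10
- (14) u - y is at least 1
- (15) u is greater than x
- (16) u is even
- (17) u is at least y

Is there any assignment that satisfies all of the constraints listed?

Unsatisfiable

Constraint 4 fixes x = 4 and constraint 9 fixes u = 6. Constraints 2, 3, and 8 give x = v = w = u, so x = u. But 4 ≠ 6 — contradiction.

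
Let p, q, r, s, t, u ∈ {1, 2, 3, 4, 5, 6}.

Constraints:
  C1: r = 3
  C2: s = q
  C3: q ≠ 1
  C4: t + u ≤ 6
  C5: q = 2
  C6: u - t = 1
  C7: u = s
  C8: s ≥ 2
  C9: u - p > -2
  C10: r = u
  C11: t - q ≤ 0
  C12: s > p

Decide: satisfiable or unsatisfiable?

Unsatisfiable

Constraint 1 fixes r = 3 and constraint 5 fixes q = 2. Constraints 2, 7, and 10 give r = u = s = q, so r = q. But 3 ≠ 2 — contradiction.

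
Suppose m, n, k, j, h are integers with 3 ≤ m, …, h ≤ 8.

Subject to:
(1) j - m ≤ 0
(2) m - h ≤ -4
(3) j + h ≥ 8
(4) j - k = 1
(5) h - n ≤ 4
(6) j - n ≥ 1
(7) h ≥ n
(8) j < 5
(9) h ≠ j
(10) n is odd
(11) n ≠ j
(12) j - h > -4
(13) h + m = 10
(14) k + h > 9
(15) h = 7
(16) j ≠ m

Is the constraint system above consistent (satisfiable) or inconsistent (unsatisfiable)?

Constraints 1, 2, 5, and 6 give h − m ≥ 4, m − j ≥ 0, j − n ≥ 1, n − h ≥ -4.
Adding all 4 inequalities: the left sides telescope to 0, and the right sides sum to 4 + 0 + 1 + (-4) = 1. So 0 ≥ 1, which is false.

Unsatisfiable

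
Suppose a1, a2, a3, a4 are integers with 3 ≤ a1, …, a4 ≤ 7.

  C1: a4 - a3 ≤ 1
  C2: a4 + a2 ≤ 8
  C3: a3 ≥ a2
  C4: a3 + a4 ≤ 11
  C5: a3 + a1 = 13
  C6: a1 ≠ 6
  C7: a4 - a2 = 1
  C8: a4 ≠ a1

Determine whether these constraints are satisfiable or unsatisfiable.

The assignment a1 = 7, a2 = 3, a3 = 6, a4 = 4 works:
  constraint 1 holds since a4 - a3 = -2.
  constraint 2 holds since a4 + a2 = 7.
The rest check out directly.

Satisfiable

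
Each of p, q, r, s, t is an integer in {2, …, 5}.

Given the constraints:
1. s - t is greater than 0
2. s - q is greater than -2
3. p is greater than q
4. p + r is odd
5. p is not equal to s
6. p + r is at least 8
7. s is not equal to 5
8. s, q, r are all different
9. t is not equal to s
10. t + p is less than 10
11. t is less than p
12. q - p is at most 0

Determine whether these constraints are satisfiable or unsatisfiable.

The assignment p = 5, q = 2, r = 4, s = 3, t = 2 works:
  constraint 1 holds since s - t = 1.
  constraint 2 holds since s - q = 1.
The rest check out directly.

Satisfiable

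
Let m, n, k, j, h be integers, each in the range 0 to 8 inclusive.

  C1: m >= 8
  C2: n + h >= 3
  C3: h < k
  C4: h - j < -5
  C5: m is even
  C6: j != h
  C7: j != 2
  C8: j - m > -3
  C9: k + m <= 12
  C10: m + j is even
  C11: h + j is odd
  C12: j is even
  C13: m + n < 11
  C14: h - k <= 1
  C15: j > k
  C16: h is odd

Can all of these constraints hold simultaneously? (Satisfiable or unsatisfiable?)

Satisfiable

Setting (m, n, k, j, h) = (8, 2, 2, 8, 1) satisfies everything: constraint 2: n + h = 3; constraint 4: h - j = -7, and the others follow.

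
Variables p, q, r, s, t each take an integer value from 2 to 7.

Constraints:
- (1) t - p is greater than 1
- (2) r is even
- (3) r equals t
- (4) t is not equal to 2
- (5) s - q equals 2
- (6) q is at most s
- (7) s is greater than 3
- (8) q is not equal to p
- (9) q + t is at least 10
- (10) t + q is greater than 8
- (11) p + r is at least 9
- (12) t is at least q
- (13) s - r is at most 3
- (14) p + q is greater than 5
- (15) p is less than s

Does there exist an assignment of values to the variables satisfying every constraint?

Take p = 3, q = 4, r = 6, s = 6, t = 6. Then constraint 1: t - p = 3; constraint 5: s - q = 2; constraint 9: q + t = 10, and every other listed constraint is also met.

Satisfiable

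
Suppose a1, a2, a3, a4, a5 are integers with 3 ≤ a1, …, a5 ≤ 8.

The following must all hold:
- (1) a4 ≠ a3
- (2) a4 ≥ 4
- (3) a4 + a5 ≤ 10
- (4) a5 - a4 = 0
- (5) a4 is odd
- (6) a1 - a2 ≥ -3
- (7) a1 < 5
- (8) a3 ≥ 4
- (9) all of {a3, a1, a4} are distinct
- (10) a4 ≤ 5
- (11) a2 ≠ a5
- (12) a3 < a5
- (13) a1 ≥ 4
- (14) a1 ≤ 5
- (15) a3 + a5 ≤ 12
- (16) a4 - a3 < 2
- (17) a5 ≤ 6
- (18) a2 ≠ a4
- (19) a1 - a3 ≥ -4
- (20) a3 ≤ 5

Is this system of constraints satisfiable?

Constraints 2, 8, 10, 13, 14, and 20 confine each of a3, a1, a4 to the 2 values {4, 5}.
Constraint 9 requires all 3 of them to be distinct, but only 2 values are available — impossible by the pigeonhole principle.

Unsatisfiable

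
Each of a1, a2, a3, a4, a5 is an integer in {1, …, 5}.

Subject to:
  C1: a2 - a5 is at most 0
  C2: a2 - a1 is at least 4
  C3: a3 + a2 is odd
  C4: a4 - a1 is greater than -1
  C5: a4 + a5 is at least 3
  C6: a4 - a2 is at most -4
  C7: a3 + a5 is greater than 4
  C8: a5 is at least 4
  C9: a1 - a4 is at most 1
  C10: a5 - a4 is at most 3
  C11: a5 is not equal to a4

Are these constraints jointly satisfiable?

Constraints 1, 6, and 10 give a4 − a5 ≥ -3, a5 − a2 ≥ 0, a2 − a4 ≥ 4.
Adding all 3 inequalities: the left sides telescope to 0, and the right sides sum to (-3) + 0 + 4 = 1. So 0 ≥ 1, which is false.

Unsatisfiable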